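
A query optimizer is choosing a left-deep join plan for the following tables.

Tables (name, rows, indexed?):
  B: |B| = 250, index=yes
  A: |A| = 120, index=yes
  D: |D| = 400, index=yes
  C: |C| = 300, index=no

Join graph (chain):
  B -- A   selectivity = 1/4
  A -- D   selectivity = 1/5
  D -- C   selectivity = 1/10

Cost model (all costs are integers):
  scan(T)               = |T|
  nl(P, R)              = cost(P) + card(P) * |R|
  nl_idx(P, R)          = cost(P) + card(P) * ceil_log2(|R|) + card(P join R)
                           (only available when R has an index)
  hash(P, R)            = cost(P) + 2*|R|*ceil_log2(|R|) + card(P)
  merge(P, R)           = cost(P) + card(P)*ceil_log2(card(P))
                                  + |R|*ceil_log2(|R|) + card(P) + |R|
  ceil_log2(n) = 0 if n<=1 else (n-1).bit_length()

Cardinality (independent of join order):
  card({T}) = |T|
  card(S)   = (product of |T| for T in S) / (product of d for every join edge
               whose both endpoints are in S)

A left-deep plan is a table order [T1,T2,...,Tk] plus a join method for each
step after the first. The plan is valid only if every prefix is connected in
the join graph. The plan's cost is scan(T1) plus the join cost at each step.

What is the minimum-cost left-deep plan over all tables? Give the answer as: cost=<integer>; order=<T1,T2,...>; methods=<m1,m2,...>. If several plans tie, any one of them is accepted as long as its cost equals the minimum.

Selinger DP (subsets sized 1..n):
  {B}: scan cost=250, card=250
  {A}: scan cost=120, card=120
  {D}: scan cost=400, card=400
  {C}: scan cost=300, card=300
  {AB}: card=7500; try (A,hash)→2180, (B,merge)→3330, (A,merge)→3460, (B,hash)→4240, (B,nl_idx)→8580, (A,nl_idx)→9500 …(+2); best=2180 via (A,hash)
  {AD}: card=9600; try (A,hash)→2480, (D,merge)→5080, (A,merge)→5360, (D,hash)→7440, (D,nl_idx)→10800, (A,nl_idx)→12800 …(+2); best=2480 via (A,hash)
  {CD}: card=12000; try (C,hash)→6200, (D,merge)→7300, (C,merge)→7400, (D,hash)→7800, (D,nl_idx)→15000, (D,nl)→120300 …(+1); best=6200 via (C,hash)
  {ABD}: card=600000; try (B,hash)→16080, (D,hash)→16880, (D,merge)→111180, (B,merge)→148730, (D,nl_idx)→669680, (B,nl_idx)→679280 …(+2); best=16080 via (B,hash)
  {ACD}: card=288000; try (C,hash)→17480, (A,hash)→19880, (C,merge)→149480, (A,merge)→187160, (A,nl_idx)→378200, (A,nl)→1446200 …(+1); best=17480 via (C,hash)
  {ABCD}: card=18000000; try (B,hash)→309480, (C,hash)→621480, (B,merge)→5779730, (C,merge)→12619080, (B,nl_idx)→20321480, (B,nl)→72017480 …(+1); best=309480 via (B,hash)

cost=309480; order=D,A,C,B; methods=hash,hash,hash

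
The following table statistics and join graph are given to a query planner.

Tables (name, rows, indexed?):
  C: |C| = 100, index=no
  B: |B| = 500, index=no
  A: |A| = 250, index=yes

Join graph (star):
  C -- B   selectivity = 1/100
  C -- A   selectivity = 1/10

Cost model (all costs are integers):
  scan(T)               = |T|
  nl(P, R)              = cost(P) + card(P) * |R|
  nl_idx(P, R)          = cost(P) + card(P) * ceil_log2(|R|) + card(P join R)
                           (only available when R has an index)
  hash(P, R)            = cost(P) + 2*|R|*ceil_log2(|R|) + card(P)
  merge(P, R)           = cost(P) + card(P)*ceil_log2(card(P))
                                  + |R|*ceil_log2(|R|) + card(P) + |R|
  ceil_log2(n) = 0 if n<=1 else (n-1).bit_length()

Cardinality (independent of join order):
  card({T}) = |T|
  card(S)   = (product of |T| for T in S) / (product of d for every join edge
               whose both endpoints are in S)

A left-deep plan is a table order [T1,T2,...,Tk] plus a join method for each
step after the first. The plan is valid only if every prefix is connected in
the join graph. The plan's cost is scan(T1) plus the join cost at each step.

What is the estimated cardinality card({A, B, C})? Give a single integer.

12500

Tables in S: A(250), B(500), C(100)
Edges inside S: C-B(d=100), C-A(d=10)
numerator = 250 * 500 * 100 = 12500000
denominator = 100 * 10 = 1000
card(S) = 12500000 / 1000 = 12500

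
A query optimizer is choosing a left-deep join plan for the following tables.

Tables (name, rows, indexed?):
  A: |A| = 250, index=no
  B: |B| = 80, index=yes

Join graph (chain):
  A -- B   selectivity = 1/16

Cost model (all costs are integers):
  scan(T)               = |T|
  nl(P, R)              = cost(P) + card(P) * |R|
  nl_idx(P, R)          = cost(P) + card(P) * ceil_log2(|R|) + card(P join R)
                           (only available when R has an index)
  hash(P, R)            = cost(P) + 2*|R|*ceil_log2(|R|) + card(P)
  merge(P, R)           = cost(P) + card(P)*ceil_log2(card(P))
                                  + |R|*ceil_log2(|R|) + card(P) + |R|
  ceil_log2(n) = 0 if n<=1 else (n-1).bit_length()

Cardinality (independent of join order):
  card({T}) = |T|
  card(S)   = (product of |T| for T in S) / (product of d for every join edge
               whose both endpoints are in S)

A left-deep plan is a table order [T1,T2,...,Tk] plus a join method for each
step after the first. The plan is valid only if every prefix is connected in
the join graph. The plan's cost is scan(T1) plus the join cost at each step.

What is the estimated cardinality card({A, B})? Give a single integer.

1250

Tables in S: A(250), B(80)
Edges inside S: A-B(d=16)
numerator = 250 * 80 = 20000
denominator = 16 = 16
card(S) = 20000 / 16 = 1250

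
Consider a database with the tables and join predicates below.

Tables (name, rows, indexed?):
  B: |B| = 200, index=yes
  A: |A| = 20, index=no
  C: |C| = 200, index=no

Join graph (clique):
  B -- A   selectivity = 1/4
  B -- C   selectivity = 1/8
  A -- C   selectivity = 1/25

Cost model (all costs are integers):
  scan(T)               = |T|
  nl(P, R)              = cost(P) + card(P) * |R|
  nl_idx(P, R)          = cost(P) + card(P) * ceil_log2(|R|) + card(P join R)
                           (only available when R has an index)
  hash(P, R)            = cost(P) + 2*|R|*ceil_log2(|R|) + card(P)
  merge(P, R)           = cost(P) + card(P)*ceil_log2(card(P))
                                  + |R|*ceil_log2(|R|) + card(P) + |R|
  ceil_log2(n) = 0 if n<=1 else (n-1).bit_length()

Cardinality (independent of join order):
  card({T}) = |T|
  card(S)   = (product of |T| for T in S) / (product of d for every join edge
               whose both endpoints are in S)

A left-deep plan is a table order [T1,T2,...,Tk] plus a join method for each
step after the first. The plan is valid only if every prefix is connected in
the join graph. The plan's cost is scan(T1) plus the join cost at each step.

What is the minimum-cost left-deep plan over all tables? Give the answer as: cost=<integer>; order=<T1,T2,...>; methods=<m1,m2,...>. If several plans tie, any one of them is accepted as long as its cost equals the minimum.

cost=2880; order=C,A,B; methods=hash,nl_idx

Selinger DP (subsets sized 1..n):
  {B}: scan cost=200, card=200
  {A}: scan cost=20, card=20
  {C}: scan cost=200, card=200
  {AB}: card=1000; try (A,hash)→600, (B,nl_idx)→1180, (B,merge)→1940, (A,merge)→2120, (B,hash)→3240, (B,nl)→4020 …(+1); best=600 via (A,hash)
  {BC}: card=5000; try (C,hash)→3600, (B,hash)→3600, (C,merge)→3800, (B,merge)→3800, (B,nl_idx)→6800, (C,nl)→40200 …(+1); best=3600 via (C,hash)
  {AC}: card=160; try (A,hash)→600, (C,merge)→1940, (A,merge)→2120, (C,hash)→3240, (C,nl)→4020, (A,nl)→4200; best=600 via (A,hash)
  {ABC}: card=1000; try (B,nl_idx)→2880, (B,merge)→3840, (B,hash)→3960, (C,hash)→4800, (A,hash)→8800, (C,merge)→13400 …(+4); best=2880 via (B,nl_idx)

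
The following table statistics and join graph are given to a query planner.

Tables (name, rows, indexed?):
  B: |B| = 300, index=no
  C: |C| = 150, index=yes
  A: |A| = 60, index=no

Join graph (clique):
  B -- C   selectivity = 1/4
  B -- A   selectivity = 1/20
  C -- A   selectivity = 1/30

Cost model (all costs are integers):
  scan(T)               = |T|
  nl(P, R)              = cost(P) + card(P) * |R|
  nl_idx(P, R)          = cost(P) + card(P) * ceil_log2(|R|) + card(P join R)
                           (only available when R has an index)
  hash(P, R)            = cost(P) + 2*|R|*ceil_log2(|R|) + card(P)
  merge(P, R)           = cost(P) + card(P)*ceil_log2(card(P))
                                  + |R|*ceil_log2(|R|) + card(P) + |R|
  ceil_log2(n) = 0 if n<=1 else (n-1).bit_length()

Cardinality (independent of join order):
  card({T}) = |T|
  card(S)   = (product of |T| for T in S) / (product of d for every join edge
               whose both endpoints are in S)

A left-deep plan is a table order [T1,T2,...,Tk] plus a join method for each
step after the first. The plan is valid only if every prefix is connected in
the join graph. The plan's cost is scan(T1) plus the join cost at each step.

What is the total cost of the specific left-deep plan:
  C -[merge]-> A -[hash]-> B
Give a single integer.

step 1: scan C: cost=150, card=150
step 2: join A via merge
    card(P join A) = 150*60/(30) = 300
    cost = 150 + 150*8 + 60*6 + 150 + 60 = 1920
step 3: join B via hash
    card(P join B) = 300*300/(4*20) = 1125
    cost = 1920 + 2*300*9 + 300 = 7620

7620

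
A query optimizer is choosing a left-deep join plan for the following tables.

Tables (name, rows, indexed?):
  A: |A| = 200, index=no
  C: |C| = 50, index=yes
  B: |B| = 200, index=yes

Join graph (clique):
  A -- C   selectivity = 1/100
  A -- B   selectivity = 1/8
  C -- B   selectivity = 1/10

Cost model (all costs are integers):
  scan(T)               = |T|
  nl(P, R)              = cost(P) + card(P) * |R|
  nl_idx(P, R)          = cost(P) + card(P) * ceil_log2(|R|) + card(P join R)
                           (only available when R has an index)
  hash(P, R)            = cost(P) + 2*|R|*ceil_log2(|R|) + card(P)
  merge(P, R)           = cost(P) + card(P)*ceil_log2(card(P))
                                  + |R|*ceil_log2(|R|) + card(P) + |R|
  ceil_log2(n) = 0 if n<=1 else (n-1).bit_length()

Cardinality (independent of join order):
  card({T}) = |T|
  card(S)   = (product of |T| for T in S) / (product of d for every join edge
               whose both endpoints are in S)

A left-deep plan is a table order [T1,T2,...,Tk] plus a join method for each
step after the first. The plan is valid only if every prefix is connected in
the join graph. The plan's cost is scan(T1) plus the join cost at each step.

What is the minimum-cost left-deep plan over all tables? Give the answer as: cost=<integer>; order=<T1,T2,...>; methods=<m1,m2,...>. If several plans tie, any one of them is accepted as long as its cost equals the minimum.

Selinger DP (subsets sized 1..n):
  {A}: scan cost=200, card=200
  {C}: scan cost=50, card=50
  {B}: scan cost=200, card=200
  {AC}: card=100; try (C,hash)→1000, (C,nl_idx)→1500, (A,merge)→2200, (C,merge)→2350, (A,hash)→3300, (A,nl)→10050 …(+1); best=1000 via (C,hash)
  {AB}: card=5000; try (B,hash)→3600, (A,hash)→3600, (B,merge)→3800, (A,merge)→3800, (B,nl_idx)→6800, (B,nl)→40200 …(+1); best=3600 via (B,hash)
  {BC}: card=1000; try (C,hash)→1000, (B,nl_idx)→1450, (B,merge)→2200, (C,merge)→2350, (C,nl_idx)→2400, (B,hash)→3300 …(+2); best=1000 via (C,hash)
  {ABC}: card=250; try (B,nl_idx)→2050, (B,merge)→3600, (B,hash)→4300, (A,hash)→5200, (C,hash)→9200, (A,merge)→13800 …(+5); best=2050 via (B,nl_idx)

cost=2050; order=A,C,B; methods=hash,nl_idx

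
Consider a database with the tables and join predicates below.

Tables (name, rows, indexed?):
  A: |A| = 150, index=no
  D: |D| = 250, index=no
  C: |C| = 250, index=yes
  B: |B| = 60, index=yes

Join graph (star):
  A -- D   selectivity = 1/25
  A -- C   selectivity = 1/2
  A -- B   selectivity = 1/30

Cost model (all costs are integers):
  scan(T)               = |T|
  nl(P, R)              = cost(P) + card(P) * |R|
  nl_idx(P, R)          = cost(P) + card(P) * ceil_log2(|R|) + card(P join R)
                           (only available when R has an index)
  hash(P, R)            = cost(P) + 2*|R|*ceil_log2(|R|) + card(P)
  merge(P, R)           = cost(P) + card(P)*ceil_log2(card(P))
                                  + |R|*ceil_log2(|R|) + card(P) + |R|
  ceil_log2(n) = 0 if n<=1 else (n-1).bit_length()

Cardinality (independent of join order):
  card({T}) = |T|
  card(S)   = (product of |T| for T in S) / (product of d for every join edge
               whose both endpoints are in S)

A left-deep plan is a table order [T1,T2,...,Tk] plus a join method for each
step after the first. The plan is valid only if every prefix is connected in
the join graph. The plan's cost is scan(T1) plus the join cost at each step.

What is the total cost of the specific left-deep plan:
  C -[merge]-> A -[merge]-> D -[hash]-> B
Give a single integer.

494320

step 1: scan C: cost=250, card=250
step 2: join A via merge
    card(P join A) = 250*150/(2) = 18750
    cost = 250 + 250*8 + 150*8 + 250 + 150 = 3850
step 3: join D via merge
    card(P join D) = 18750*250/(25) = 187500
    cost = 3850 + 18750*15 + 250*8 + 18750 + 250 = 306100
step 4: join B via hash
    card(P join B) = 187500*60/(30) = 375000
    cost = 306100 + 2*60*6 + 187500 = 494320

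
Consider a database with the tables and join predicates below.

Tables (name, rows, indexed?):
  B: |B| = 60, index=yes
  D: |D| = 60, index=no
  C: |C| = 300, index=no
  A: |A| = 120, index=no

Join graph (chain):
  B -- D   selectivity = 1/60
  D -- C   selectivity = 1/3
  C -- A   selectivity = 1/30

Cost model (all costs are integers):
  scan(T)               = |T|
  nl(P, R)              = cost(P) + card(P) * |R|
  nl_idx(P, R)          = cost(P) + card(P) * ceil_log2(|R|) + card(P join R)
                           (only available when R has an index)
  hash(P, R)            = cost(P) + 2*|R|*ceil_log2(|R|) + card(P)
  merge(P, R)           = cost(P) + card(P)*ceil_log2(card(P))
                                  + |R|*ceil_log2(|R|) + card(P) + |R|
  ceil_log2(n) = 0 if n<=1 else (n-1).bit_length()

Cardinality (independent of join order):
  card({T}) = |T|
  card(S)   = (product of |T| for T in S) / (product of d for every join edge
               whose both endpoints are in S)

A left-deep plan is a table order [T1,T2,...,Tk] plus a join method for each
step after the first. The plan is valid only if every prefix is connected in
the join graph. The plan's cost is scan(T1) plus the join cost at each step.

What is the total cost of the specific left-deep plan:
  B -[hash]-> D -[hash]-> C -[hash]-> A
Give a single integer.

step 1: scan B: cost=60, card=60
step 2: join D via hash
    card(P join D) = 60*60/(60) = 60
    cost = 60 + 2*60*6 + 60 = 840
step 3: join C via hash
    card(P join C) = 60*300/(3) = 6000
    cost = 840 + 2*300*9 + 60 = 6300
step 4: join A via hash
    card(P join A) = 6000*120/(30) = 24000
    cost = 6300 + 2*120*7 + 6000 = 13980

13980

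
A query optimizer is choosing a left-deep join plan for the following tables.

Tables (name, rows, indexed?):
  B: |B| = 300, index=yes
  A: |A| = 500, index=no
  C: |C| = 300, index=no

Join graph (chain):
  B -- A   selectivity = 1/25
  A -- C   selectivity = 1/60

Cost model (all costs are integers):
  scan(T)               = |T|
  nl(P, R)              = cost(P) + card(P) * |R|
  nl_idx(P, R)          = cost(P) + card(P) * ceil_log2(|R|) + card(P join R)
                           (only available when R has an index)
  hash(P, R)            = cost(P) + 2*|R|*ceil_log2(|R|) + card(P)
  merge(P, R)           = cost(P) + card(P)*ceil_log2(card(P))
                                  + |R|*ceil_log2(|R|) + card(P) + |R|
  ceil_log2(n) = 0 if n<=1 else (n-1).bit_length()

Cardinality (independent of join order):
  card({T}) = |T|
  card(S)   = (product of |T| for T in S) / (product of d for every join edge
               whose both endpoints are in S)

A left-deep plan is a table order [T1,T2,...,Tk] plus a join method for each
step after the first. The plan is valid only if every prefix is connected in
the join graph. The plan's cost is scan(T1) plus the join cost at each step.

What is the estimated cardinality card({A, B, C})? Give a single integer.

Tables in S: A(500), B(300), C(300)
Edges inside S: B-A(d=25), A-C(d=60)
numerator = 500 * 300 * 300 = 45000000
denominator = 25 * 60 = 1500
card(S) = 45000000 / 1500 = 30000

30000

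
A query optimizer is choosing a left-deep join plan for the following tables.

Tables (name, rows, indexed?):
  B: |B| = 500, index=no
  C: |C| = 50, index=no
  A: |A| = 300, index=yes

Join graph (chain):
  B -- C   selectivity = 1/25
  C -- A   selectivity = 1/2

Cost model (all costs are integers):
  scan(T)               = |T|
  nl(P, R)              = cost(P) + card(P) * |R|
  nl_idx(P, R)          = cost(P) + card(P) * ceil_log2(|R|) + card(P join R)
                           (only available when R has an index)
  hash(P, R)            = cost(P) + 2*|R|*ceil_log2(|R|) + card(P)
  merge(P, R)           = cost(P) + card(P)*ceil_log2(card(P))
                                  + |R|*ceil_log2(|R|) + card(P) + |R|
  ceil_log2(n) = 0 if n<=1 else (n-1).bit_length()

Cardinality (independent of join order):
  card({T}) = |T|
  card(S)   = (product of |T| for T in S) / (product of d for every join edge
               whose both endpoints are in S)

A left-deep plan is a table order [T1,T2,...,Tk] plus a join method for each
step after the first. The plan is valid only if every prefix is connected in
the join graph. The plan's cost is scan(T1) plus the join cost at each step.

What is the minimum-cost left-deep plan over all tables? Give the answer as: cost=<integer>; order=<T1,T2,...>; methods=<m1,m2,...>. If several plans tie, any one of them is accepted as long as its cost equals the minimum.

Selinger DP (subsets sized 1..n):
  {B}: scan cost=500, card=500
  {C}: scan cost=50, card=50
  {A}: scan cost=300, card=300
  {BC}: card=1000; try (C,hash)→1600, (B,merge)→5400, (C,merge)→5850, (B,hash)→9100, (B,nl)→25050, (C,nl)→25500; best=1600 via (C,hash)
  {AC}: card=7500; try (C,hash)→1200, (A,merge)→3400, (C,merge)→3650, (A,hash)→5500, (A,nl_idx)→8000, (A,nl)→15050 …(+1); best=1200 via (C,hash)
  {ABC}: card=150000; try (A,hash)→8000, (A,merge)→15600, (B,hash)→17700, (B,merge)→111200, (A,nl_idx)→160600, (A,nl)→301600 …(+1); best=8000 via (A,hash)

cost=8000; order=B,C,A; methods=hash,hash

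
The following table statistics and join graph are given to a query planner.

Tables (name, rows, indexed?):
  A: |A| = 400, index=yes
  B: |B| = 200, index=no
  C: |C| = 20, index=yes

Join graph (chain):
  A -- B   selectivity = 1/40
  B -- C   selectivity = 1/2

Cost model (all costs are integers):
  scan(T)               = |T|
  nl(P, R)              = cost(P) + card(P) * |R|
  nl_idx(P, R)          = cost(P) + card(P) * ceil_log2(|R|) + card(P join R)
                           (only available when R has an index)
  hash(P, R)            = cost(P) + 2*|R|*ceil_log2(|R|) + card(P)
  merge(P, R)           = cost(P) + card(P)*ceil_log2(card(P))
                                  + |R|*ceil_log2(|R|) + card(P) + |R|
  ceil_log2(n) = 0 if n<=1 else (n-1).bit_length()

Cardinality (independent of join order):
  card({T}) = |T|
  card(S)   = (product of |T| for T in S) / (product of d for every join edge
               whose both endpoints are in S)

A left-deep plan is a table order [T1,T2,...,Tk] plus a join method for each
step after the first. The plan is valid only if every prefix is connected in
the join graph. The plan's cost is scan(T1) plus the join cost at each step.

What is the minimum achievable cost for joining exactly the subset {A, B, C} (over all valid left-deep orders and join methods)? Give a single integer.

6200

Selinger DP over subsets of {A,B,C}:
  {A}: scan cost=400, card=400
  {B}: scan cost=200, card=200
  {C}: scan cost=20, card=20
  {AB}: card=2000; try (B,hash)→4000, (A,nl_idx)→4000, (A,merge)→6000, (B,merge)→6200, (A,hash)→7600, (A,nl)→80200 …(+1); best=4000 via (B,hash)
  {BC}: card=2000; try (C,hash)→600, (B,merge)→1940, (C,merge)→2120, (C,nl_idx)→3200, (B,hash)→3240, (B,nl)→4020 …(+1); best=600 via (C,hash)
  {ABC}: card=20000; try (C,hash)→6200, (A,hash)→9800, (C,merge)→28120, (A,merge)→28600, (C,nl_idx)→34000, (A,nl_idx)→38600 …(+2); best=6200 via (C,hash)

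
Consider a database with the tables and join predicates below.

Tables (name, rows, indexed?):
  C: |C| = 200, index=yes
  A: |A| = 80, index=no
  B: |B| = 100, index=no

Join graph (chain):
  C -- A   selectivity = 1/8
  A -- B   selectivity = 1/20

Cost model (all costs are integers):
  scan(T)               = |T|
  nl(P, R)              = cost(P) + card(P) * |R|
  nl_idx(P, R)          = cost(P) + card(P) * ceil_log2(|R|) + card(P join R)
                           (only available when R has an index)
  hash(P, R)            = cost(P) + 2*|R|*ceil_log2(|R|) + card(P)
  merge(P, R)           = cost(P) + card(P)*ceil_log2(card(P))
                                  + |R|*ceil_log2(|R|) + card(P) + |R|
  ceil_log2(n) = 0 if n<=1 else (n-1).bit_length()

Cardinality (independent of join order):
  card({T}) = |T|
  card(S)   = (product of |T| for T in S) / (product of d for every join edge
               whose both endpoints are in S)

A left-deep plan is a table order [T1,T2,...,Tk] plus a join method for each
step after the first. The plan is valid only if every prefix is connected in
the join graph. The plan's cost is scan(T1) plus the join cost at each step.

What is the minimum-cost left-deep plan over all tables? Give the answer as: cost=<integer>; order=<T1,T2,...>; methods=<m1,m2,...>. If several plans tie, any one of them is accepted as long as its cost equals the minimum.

cost=4920; order=B,A,C; methods=hash,hash

Selinger DP (subsets sized 1..n):
  {C}: scan cost=200, card=200
  {A}: scan cost=80, card=80
  {B}: scan cost=100, card=100
  {AC}: card=2000; try (A,hash)→1520, (C,merge)→2520, (A,merge)→2640, (C,nl_idx)→2720, (C,hash)→3360, (C,nl)→16080 …(+1); best=1520 via (A,hash)
  {AB}: card=400; try (A,hash)→1320, (B,merge)→1520, (A,merge)→1540, (B,hash)→1560, (B,nl)→8080, (A,nl)→8100; best=1320 via (A,hash)
  {ABC}: card=10000; try (C,hash)→4920, (B,hash)→4920, (C,merge)→7120, (C,nl_idx)→14520, (B,merge)→26320, (C,nl)→81320 …(+1); best=4920 via (C,hash)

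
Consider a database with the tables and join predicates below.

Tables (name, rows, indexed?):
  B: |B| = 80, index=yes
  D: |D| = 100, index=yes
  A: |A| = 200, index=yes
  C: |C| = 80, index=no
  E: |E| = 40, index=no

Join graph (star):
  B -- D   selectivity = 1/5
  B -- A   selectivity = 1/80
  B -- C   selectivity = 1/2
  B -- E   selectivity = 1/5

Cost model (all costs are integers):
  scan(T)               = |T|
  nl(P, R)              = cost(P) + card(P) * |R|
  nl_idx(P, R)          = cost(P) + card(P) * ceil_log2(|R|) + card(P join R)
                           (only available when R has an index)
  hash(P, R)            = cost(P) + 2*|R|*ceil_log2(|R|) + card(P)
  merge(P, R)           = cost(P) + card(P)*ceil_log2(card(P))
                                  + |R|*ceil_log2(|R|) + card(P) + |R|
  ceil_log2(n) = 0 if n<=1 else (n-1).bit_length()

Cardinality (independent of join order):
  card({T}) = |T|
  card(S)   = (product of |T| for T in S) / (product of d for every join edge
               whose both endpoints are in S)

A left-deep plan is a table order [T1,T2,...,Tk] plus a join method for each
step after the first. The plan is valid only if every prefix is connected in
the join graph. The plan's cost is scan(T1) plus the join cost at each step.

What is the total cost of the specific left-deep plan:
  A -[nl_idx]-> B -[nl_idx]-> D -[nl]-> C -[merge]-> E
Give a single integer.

3367480

step 1: scan A: cost=200, card=200
step 2: join B via nl_idx
    card(P join B) = 200*80/(80) = 200
    cost = 200 + 200*7 + 200 = 1800
step 3: join D via nl_idx
    card(P join D) = 200*100/(5) = 4000
    cost = 1800 + 200*7 + 4000 = 7200
step 4: join C via nl
    card(P join C) = 4000*80/(2) = 160000
    cost = 7200 + 4000*80 = 327200
step 5: join E via merge
    card(P join E) = 160000*40/(5) = 1280000
    cost = 327200 + 160000*18 + 40*6 + 160000 + 40 = 3367480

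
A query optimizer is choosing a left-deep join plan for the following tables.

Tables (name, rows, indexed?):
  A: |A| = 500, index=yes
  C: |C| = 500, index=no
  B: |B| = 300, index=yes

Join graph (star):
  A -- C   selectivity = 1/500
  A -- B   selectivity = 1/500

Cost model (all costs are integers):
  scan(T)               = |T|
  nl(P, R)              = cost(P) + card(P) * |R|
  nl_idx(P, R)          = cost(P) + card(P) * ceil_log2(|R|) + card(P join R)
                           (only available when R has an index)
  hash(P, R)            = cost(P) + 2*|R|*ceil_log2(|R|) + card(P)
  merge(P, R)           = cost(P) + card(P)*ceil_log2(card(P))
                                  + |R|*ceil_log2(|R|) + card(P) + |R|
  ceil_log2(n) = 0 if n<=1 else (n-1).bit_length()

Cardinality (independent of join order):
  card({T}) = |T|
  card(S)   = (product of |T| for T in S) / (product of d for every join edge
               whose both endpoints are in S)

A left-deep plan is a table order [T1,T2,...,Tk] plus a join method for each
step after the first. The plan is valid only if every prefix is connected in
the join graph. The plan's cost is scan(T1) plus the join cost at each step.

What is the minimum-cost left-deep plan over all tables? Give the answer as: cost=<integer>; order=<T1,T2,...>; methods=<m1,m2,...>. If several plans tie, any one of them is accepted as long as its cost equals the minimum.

cost=10300; order=C,A,B; methods=nl_idx,nl_idx

Selinger DP (subsets sized 1..n):
  {A}: scan cost=500, card=500
  {C}: scan cost=500, card=500
  {B}: scan cost=300, card=300
  {AC}: card=500; try (A,nl_idx)→5500, (C,hash)→10000, (A,hash)→10000, (C,merge)→10500, (A,merge)→10500, (C,nl)→250500 …(+1); best=5500 via (A,nl_idx)
  {AB}: card=300; try (A,nl_idx)→3300, (B,nl_idx)→5300, (B,hash)→6400, (A,merge)→8300, (B,merge)→8500, (A,hash)→9600 …(+2); best=3300 via (A,nl_idx)
  {ABC}: card=300; try (B,nl_idx)→10300, (C,merge)→11300, (B,hash)→11400, (C,hash)→12600, (B,merge)→13500, (C,nl)→153300 …(+1); best=10300 via (B,nl_idx)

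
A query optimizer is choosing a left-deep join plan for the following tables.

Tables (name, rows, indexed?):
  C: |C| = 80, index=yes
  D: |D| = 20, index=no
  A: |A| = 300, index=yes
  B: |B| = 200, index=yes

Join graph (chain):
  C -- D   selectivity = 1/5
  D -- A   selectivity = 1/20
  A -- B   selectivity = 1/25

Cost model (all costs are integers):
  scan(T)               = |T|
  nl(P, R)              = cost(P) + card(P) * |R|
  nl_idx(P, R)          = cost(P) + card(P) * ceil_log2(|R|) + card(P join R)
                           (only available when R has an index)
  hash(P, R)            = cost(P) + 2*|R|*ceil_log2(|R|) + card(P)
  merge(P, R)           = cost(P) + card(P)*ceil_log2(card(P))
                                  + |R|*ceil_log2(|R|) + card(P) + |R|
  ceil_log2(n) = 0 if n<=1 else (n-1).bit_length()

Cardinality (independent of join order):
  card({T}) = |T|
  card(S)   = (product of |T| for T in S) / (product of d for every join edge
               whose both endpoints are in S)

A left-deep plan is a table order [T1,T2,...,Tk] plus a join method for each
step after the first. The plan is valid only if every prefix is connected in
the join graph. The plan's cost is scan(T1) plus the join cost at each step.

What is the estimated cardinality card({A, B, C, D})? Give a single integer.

Tables in S: A(300), B(200), C(80), D(20)
Edges inside S: C-D(d=5), D-A(d=20), A-B(d=25)
numerator = 300 * 200 * 80 * 20 = 96000000
denominator = 5 * 20 * 25 = 2500
card(S) = 96000000 / 2500 = 38400

38400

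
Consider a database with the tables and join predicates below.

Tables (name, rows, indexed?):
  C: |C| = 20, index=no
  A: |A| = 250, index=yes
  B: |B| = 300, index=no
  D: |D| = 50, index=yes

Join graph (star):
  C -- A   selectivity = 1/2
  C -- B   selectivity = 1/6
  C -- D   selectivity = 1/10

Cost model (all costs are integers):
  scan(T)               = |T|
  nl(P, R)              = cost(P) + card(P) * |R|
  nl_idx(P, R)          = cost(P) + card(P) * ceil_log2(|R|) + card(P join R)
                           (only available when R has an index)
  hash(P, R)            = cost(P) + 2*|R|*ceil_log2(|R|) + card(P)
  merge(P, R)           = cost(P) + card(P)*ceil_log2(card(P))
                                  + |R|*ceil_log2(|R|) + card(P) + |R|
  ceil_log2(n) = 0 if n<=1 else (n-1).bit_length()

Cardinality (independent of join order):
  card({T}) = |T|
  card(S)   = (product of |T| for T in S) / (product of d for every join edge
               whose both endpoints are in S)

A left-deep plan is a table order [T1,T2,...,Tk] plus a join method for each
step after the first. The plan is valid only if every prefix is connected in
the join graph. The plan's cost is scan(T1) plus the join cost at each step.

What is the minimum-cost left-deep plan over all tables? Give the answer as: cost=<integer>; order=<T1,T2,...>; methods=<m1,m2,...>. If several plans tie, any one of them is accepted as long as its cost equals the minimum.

cost=11400; order=B,C,D,A; methods=hash,hash,hash

Selinger DP (subsets sized 1..n):
  {C}: scan cost=20, card=20
  {A}: scan cost=250, card=250
  {B}: scan cost=300, card=300
  {D}: scan cost=50, card=50
  {AC}: card=2500; try (C,hash)→700, (A,merge)→2390, (C,merge)→2620, (A,nl_idx)→2680, (A,hash)→4040, (A,nl)→5020 …(+1); best=700 via (C,hash)
  {BC}: card=1000; try (C,hash)→800, (B,merge)→3140, (C,merge)→3420, (B,hash)→5440, (B,nl)→6020, (C,nl)→6300; best=800 via (C,hash)
  {CD}: card=100; try (D,nl_idx)→240, (C,hash)→300, (D,merge)→490, (C,merge)→520, (D,hash)→640, (D,nl)→1020 …(+1); best=240 via (D,nl_idx)
  {ABC}: card=125000; try (A,hash)→5800, (B,hash)→8600, (A,merge)→14050, (B,merge)→36200, (A,nl_idx)→133800, (A,nl)→250800 …(+1); best=5800 via (A,hash)
  {ACD}: card=12500; try (A,merge)→3290, (D,hash)→3800, (A,hash)→4340, (A,nl_idx)→13540, (A,nl)→25240, (D,nl_idx)→28200 …(+2); best=3290 via (A,merge)
  {BCD}: card=5000; try (D,hash)→2400, (B,merge)→4040, (B,hash)→5740, (D,nl_idx)→11800, (D,merge)→12150, (B,nl)→30240 …(+1); best=2400 via (D,hash)
  {ABCD}: card=625000; try (A,hash)→11400, (B,hash)→21190, (A,merge)→74650, (D,hash)→131400, (B,merge)→193790, (A,nl_idx)→667400 …(+5); best=11400 via (A,hash)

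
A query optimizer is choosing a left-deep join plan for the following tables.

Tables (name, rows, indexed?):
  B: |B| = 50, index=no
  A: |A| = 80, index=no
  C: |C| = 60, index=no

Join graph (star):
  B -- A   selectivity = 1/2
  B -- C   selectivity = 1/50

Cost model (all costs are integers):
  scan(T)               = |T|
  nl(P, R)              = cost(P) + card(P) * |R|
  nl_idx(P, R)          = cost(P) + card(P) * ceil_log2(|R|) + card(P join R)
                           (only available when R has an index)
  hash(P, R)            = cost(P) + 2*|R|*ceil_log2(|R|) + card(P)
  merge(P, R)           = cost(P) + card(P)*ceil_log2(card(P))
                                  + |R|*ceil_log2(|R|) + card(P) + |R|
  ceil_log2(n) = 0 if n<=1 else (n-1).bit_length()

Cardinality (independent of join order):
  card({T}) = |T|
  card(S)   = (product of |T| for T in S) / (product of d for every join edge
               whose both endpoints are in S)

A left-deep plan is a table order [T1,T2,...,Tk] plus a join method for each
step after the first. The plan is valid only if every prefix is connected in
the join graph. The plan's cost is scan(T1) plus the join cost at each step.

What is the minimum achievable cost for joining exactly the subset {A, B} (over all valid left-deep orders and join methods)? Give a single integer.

Selinger DP over subsets of {A,B}:
  {B}: scan cost=50, card=50
  {A}: scan cost=80, card=80
  {AB}: card=2000; try (B,hash)→760, (A,merge)→1040, (B,merge)→1070, (A,hash)→1220, (A,nl)→4050, (B,nl)→4080; best=760 via (B,hash)

760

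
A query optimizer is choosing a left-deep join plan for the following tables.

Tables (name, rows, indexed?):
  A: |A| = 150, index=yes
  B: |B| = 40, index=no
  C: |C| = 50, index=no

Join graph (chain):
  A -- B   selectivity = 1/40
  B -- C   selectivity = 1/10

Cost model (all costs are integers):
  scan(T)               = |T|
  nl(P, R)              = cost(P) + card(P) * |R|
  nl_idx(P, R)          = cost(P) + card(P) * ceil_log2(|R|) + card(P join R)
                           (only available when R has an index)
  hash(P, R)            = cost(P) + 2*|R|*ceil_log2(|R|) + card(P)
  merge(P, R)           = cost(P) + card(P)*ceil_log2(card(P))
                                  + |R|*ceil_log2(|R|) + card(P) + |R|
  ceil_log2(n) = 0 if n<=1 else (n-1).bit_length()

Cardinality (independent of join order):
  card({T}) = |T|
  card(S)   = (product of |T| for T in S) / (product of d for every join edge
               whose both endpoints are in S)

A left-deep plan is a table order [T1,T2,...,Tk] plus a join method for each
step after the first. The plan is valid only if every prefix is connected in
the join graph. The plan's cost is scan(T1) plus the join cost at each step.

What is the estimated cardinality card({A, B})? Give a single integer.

Tables in S: A(150), B(40)
Edges inside S: A-B(d=40)
numerator = 150 * 40 = 6000
denominator = 40 = 40
card(S) = 6000 / 40 = 150

150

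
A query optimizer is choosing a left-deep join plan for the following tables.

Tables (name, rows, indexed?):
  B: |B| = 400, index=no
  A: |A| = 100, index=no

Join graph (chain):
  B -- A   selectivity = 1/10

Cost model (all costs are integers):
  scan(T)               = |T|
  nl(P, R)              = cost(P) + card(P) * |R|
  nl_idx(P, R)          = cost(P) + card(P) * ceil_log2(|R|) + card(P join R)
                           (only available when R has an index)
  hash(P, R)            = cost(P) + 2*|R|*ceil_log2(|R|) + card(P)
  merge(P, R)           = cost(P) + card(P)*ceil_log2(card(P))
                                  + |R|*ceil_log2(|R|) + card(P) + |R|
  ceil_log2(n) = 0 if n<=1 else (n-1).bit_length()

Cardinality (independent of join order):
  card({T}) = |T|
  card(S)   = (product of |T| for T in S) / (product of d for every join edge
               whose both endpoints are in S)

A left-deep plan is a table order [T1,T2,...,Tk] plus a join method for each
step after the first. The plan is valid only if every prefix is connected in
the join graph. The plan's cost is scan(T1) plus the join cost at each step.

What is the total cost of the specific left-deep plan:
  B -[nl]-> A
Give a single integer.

40400

step 1: scan B: cost=400, card=400
step 2: join A via nl
    card(P join A) = 400*100/(10) = 4000
    cost = 400 + 400*100 = 40400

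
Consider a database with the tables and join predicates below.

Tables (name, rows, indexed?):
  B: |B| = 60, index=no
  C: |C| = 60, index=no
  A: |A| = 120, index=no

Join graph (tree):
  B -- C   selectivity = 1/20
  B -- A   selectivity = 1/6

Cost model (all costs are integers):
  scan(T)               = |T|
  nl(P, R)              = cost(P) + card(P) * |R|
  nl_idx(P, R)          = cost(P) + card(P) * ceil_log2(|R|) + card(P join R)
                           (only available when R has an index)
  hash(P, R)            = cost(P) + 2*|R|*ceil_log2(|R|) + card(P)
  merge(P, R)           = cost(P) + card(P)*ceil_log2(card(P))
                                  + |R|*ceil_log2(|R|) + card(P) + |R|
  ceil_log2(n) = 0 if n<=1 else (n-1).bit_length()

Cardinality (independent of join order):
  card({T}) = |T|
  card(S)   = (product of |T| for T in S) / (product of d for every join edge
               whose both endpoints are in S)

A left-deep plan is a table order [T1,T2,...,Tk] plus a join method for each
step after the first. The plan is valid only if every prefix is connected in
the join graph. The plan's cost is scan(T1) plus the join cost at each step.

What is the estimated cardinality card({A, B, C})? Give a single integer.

Tables in S: A(120), B(60), C(60)
Edges inside S: B-C(d=20), B-A(d=6)
numerator = 120 * 60 * 60 = 432000
denominator = 20 * 6 = 120
card(S) = 432000 / 120 = 3600

3600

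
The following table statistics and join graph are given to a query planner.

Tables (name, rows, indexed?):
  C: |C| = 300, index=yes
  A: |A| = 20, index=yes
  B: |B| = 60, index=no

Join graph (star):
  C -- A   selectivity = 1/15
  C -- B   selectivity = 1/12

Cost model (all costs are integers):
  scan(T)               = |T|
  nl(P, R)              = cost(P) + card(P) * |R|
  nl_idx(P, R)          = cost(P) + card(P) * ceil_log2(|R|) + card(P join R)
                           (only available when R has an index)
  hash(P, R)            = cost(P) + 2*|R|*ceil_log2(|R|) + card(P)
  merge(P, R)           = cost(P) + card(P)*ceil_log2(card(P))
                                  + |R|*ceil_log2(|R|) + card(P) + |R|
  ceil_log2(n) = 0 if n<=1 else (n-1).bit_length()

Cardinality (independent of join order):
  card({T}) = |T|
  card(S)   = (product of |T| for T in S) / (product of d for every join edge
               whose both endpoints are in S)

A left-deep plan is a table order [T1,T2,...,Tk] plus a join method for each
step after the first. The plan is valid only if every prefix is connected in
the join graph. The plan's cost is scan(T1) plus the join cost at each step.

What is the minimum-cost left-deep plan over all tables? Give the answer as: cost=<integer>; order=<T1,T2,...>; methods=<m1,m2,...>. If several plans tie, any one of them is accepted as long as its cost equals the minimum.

Selinger DP (subsets sized 1..n):
  {C}: scan cost=300, card=300
  {A}: scan cost=20, card=20
  {B}: scan cost=60, card=60
  {AC}: card=400; try (C,nl_idx)→600, (A,hash)→800, (A,nl_idx)→2200, (C,merge)→3140, (A,merge)→3420, (C,hash)→5440 …(+2); best=600 via (C,nl_idx)
  {BC}: card=1500; try (B,hash)→1320, (C,nl_idx)→2100, (C,merge)→3480, (B,merge)→3720, (C,hash)→5520, (C,nl)→18060 …(+1); best=1320 via (B,hash)
  {ABC}: card=2000; try (B,hash)→1720, (A,hash)→3020, (B,merge)→5020, (A,nl_idx)→10820, (A,merge)→19440, (B,nl)→24600 …(+1); best=1720 via (B,hash)

cost=1720; order=A,C,B; methods=nl_idx,hash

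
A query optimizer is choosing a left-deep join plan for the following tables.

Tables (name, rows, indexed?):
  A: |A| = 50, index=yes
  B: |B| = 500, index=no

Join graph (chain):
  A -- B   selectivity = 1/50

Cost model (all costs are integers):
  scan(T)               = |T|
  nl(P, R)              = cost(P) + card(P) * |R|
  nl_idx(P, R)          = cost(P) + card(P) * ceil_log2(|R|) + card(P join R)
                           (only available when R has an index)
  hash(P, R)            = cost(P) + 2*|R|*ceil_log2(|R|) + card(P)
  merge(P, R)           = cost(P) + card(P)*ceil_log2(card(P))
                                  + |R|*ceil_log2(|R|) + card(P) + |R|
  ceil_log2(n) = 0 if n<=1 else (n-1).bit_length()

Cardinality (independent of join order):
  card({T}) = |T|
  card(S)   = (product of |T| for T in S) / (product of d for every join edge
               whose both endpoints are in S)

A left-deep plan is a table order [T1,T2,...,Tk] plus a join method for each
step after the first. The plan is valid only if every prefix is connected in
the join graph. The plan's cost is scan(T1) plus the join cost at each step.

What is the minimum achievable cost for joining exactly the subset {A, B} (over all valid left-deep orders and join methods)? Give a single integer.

Selinger DP over subsets of {A,B}:
  {A}: scan cost=50, card=50
  {B}: scan cost=500, card=500
  {AB}: card=500; try (A,hash)→1600, (A,nl_idx)→4000, (B,merge)→5400, (A,merge)→5850, (B,hash)→9100, (B,nl)→25050 …(+1); best=1600 via (A,hash)

1600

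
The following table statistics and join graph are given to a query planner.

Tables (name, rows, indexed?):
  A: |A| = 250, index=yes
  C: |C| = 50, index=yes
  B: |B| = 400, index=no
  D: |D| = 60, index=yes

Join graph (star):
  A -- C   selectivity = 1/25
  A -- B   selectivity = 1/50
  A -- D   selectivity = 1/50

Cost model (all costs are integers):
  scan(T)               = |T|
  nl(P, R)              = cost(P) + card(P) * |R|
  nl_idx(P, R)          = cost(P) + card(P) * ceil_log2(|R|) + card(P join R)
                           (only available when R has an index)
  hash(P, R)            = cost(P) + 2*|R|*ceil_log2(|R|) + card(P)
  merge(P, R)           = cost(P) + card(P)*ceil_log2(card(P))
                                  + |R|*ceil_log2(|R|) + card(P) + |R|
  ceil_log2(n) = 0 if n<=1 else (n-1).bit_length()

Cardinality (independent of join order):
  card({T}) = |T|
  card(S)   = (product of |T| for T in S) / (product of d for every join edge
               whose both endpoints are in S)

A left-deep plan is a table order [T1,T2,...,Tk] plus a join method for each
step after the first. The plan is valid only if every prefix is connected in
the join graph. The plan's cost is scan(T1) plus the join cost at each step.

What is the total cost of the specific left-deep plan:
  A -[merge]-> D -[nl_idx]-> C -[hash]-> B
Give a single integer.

step 1: scan A: cost=250, card=250
step 2: join D via merge
    card(P join D) = 250*60/(50) = 300
    cost = 250 + 250*8 + 60*6 + 250 + 60 = 2920
step 3: join C via nl_idx
    card(P join C) = 300*50/(25) = 600
    cost = 2920 + 300*6 + 600 = 5320
step 4: join B via hash
    card(P join B) = 600*400/(50) = 4800
    cost = 5320 + 2*400*9 + 600 = 13120

13120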